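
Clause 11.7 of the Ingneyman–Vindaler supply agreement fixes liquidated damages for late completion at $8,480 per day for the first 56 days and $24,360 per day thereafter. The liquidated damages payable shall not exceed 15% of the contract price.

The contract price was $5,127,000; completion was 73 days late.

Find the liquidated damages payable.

$769,050

First 56 days: 56 × $8,480 = $474,880
Remaining days: (73 − 56) × $24,360 = $414,120
Accrued per-day damages: $474,880 + $414,120 = $889,000
Cap: 15% of $5,127,000 = $769,050
Cap at $769,050: $889,000 exceeds the cap → $769,050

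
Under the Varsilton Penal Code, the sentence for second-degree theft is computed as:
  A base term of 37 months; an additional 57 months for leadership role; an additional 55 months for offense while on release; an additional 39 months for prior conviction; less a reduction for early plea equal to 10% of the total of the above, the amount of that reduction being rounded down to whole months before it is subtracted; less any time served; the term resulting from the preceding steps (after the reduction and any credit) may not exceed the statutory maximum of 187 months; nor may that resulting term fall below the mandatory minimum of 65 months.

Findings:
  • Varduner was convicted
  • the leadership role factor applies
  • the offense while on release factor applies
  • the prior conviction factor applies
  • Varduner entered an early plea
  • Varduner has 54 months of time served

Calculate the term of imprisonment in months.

116 months

Leadership role enhancement: +57 months
Offense while on release enhancement: +55 months
Prior conviction enhancement: +39 months
Adjusted term: 37 months + 57 months + 55 months + 39 months = 188 months
Early plea reduction: 10% of 188 months = 18 months (rounded down)
After reduction: 188 − 18 = 170 months
Less time served: 170 months − 54 months = 116 months
Cap at 187 months: 116 months is within the cap, no reduction.
Minimum 65 months: 116 months meets the minimum, no increase.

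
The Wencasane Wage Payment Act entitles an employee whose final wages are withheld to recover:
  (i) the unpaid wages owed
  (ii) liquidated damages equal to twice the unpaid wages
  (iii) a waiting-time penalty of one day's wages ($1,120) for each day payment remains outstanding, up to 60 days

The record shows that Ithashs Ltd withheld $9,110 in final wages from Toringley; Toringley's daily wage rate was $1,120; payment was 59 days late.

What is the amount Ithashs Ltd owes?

Doubled: 2 × $9,110 = $18,220
Penalty days: min(59, 60) = 59
Waiting-time penalty: 59 × $1,120 = $66,080
Total award: $9,110 + $18,220 + $66,080 = $93,410

$93,410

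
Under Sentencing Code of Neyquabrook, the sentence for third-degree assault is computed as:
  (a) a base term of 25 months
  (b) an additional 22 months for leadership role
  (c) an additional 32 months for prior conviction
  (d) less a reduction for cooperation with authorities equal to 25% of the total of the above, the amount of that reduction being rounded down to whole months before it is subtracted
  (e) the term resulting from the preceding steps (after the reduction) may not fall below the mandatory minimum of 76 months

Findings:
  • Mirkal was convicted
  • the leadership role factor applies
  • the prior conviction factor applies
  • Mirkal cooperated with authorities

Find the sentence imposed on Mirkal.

76 months

Leadership role enhancement: +22 months
Prior conviction enhancement: +32 months
Adjusted term: 25 months + 22 months + 32 months = 79 months
Cooperation with authorities reduction: 25% of 79 months = 19 months (rounded down)
After reduction: 79 − 19 = 60 months
Minimum 76 months: 60 months is below the minimum → 76 months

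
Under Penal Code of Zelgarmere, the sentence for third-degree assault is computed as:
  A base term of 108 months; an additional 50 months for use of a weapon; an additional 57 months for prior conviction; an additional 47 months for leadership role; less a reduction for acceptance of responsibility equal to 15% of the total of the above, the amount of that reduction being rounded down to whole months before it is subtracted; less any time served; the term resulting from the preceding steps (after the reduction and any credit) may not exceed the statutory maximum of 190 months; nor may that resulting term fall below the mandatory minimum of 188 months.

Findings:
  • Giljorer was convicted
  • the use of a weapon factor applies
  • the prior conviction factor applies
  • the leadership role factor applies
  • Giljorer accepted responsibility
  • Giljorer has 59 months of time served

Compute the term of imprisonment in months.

Use of a weapon enhancement: +50 months
Prior conviction enhancement: +57 months
Leadership role enhancement: +47 months
Adjusted term: 108 months + 50 months + 57 months + 47 months = 262 months
Acceptance of responsibility reduction: 15% of 262 months = 39 months (rounded down)
After reduction: 262 − 39 = 223 months
Less time served: 223 months − 59 months = 164 months
Cap at 190 months: 164 months is within the cap, no reduction.
Minimum 188 months: 164 months is below the minimum → 188 months

188 months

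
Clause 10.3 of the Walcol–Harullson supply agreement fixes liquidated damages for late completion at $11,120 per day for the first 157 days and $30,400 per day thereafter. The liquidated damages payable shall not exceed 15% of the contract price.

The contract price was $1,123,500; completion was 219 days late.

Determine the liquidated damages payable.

First 157 days: 157 × $11,120 = $1,745,840
Remaining days: (219 − 157) × $30,400 = $1,884,800
Accrued per-day damages: $1,745,840 + $1,884,800 = $3,630,640
Cap: 15% of $1,123,500 = $168,525
Cap at $168,525: $3,630,640 exceeds the cap → $168,525

$168,525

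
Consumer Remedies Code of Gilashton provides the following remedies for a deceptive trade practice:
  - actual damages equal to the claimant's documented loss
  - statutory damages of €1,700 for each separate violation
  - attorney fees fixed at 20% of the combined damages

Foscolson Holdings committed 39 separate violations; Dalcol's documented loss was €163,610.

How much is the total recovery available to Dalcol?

Statutory damages: 39 × €1,700 = €66,300
Combined damages: €163,610 + €66,300 = €229,910
Attorney fees: 20% of €229,910 = €45,982
Total recovery: €229,910 + €45,982 = €275,892

€275,892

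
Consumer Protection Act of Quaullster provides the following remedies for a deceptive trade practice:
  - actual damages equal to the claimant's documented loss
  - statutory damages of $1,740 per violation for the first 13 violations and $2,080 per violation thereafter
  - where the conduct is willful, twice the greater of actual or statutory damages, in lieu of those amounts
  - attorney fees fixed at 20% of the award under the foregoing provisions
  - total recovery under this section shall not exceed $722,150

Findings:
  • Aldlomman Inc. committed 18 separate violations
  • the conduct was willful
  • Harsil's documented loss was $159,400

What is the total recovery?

First 13 violations: 13 × $1,740 = $22,620
Remaining violations: (18 − 13) × $2,080 = $10,400
Statutory damages: $22,620 + $10,400 = $33,020
Greater of actual damages ($159,400) or statutory damages ($33,020): $159,400
Doubled: 2 × $159,400 = $318,800
Attorney fees: 20% of $318,800 = $63,760
Total before cap: $318,800 + $63,760 = $382,560
Cap at $722,150: $382,560 is within the cap, no reduction.

Total recovery: $382,560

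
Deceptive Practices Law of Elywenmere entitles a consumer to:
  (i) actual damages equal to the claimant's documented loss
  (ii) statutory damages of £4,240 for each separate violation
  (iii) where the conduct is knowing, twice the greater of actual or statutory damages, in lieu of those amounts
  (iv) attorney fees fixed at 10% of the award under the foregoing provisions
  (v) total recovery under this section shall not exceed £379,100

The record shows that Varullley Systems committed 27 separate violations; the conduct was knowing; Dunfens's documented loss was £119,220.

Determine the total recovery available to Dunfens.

Statutory damages: 27 × £4,240 = £114,480
Greater of actual damages (£119,220) or statutory damages (£114,480): £119,220
Doubled: 2 × £119,220 = £238,440
Attorney fees: 10% of £238,440 = £23,844
Total before cap: £238,440 + £23,844 = £262,284
Cap at £379,100: £262,284 is within the cap, no reduction.

£262,284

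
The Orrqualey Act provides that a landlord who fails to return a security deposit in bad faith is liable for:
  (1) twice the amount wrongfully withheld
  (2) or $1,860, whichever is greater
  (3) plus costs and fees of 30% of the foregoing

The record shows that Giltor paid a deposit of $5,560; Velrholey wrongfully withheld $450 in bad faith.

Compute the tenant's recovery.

Doubled: 2 × $450 = $900
Minimum $1,860: $900 is below the minimum → $1,860
Costs and fees: 30% of $1,860 = $558
Total recovery: $1,860 + $558 = $2,418

$2,418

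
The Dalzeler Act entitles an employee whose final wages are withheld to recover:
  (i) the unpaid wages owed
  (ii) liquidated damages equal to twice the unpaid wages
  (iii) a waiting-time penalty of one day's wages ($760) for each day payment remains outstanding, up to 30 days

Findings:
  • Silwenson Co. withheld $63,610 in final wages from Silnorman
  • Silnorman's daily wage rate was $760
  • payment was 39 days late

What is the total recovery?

$213,630

Doubled: 2 × $63,610 = $127,220
Penalty days: min(39, 30) = 30
Waiting-time penalty: 30 × $760 = $22,800
Total award: $63,610 + $127,220 + $22,800 = $213,630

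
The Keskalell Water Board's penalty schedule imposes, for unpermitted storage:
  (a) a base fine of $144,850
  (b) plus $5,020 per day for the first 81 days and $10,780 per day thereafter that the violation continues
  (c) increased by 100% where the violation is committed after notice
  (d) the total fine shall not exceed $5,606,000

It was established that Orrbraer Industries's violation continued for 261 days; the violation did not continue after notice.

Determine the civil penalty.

$2,491,870

First 81 days: 81 × $5,020 = $406,620
Remaining days: (261 − 81) × $10,780 = $1,940,400
Per-day component: $406,620 + $1,940,400 = $2,347,020
Base plus per-day: $144,850 + $2,347,020 = $2,491,870
The violation did not continue after notice: no 100% increase.
Cap at $5,606,000: $2,491,870 is within the cap, no reduction.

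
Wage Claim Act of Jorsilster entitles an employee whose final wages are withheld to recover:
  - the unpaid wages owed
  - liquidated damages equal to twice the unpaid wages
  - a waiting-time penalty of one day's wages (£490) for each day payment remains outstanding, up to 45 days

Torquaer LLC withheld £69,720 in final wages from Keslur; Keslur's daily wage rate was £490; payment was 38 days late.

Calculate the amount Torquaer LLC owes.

Doubled: 2 × £69,720 = £139,440
Penalty days: min(38, 45) = 38
Waiting-time penalty: 38 × £490 = £18,620
Total award: £69,720 + £139,440 + £18,620 = £227,780

Total award: £227,780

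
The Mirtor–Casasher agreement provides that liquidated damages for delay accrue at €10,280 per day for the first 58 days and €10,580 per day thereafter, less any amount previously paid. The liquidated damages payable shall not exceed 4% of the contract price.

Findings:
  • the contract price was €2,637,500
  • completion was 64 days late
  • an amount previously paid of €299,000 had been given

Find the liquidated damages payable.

Liquidated damages: €105,500

First 58 days: 58 × €10,280 = €596,240
Remaining days: (64 − 58) × €10,580 = €63,480
Accrued per-day damages: €596,240 + €63,480 = €659,720
Less amount previously paid: €659,720 − €299,000 = €360,720
Cap: 4% of €2,637,500 = €105,500
Cap at €105,500: €360,720 exceeds the cap → €105,500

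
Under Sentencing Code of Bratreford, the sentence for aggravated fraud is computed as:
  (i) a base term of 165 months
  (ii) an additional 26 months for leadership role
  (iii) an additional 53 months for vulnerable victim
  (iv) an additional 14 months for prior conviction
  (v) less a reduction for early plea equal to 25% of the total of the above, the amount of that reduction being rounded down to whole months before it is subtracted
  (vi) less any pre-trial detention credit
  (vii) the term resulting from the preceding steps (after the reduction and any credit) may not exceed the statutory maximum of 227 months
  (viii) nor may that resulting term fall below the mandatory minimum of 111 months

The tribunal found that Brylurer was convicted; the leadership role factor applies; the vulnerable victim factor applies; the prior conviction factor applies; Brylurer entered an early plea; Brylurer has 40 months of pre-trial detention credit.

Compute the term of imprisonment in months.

154 months

Leadership role enhancement: +26 months
Vulnerable victim enhancement: +53 months
Prior conviction enhancement: +14 months
Adjusted term: 165 months + 26 months + 53 months + 14 months = 258 months
Early plea reduction: 25% of 258 months = 64 months (rounded down)
After reduction: 258 − 64 = 194 months
Less pre-trial detention credit: 194 months − 40 months = 154 months
Cap at 227 months: 154 months is within the cap, no reduction.
Minimum 111 months: 154 months meets the minimum, no increase.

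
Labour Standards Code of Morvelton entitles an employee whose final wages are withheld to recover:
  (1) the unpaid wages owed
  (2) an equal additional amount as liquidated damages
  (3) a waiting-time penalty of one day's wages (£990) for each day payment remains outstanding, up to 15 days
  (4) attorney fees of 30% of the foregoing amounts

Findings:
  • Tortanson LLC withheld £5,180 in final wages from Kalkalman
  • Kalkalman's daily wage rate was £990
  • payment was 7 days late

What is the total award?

Liquidated damages (equal amount): £5,180
Penalty days: min(7, 15) = 7
Waiting-time penalty: 7 × £990 = £6,930
Subtotal: £5,180 + £5,180 + £6,930 = £17,290
Attorney fees: 30% of £17,290 = £5,187
Total award: £17,290 + £5,187 = £22,477

£22,477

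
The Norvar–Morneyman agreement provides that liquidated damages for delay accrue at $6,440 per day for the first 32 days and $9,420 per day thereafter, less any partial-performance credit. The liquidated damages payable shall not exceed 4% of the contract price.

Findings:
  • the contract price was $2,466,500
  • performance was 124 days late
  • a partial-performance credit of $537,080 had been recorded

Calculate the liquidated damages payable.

$98,660

First 32 days: 32 × $6,440 = $206,080
Remaining days: (124 − 32) × $9,420 = $866,640
Accrued per-day damages: $206,080 + $866,640 = $1,072,720
Less partial-performance credit: $1,072,720 − $537,080 = $535,640
Cap: 4% of $2,466,500 = $98,660
Cap at $98,660: $535,640 exceeds the cap → $98,660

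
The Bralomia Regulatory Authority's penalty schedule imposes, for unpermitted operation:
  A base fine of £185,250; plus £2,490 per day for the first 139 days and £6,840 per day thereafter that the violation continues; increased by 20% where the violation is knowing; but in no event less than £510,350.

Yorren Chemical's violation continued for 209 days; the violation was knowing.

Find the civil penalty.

First 139 days: 139 × £2,490 = £346,110
Remaining days: (209 − 139) × £6,840 = £478,800
Per-day component: £346,110 + £478,800 = £824,910
Base plus per-day: £185,250 + £824,910 = £1,010,160
Enhancement: 20% of £1,010,160 = £202,032
Enhanced fine: £1,010,160 + £202,032 = £1,212,192
Minimum £510,350: £1,212,192 meets the minimum, no increase.

£1,212,192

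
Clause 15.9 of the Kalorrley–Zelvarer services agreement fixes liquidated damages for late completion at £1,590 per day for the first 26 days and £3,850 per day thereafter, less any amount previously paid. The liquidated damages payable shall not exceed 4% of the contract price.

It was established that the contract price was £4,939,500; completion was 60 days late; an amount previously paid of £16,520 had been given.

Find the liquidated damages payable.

£155,720

First 26 days: 26 × £1,590 = £41,340
Remaining days: (60 − 26) × £3,850 = £130,900
Accrued per-day damages: £41,340 + £130,900 = £172,240
Less amount previously paid: £172,240 − £16,520 = £155,720
Cap: 4% of £4,939,500 = £197,580
Cap at £197,580: £155,720 is within the cap, no reduction.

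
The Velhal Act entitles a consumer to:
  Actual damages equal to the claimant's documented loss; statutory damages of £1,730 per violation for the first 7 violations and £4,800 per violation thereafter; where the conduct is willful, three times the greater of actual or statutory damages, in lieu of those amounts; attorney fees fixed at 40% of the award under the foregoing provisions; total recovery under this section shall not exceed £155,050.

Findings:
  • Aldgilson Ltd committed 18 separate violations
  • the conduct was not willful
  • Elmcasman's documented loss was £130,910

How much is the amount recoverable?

£155,050

First 7 violations: 7 × £1,730 = £12,110
Remaining violations: (18 − 7) × £4,800 = £52,800
Statutory damages: £12,110 + £52,800 = £64,910
Conduct not willful: the in-lieu enhancement does not apply.
Actual plus statutory damages: £130,910 + £64,910 = £195,820
Attorney fees: 40% of £195,820 = £78,328
Total before cap: £195,820 + £78,328 = £274,148
Cap at £155,050: £274,148 exceeds the cap → £155,050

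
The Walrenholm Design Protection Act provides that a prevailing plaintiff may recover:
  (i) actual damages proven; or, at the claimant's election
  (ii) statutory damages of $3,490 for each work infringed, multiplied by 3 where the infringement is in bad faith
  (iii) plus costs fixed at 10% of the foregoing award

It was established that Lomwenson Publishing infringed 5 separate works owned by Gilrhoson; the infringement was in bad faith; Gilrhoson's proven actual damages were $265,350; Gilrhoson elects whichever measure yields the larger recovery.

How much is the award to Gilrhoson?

Statutory damages: 5 × $3,490 = $17,450
Trebled: 3 × $17,450 = $52,350
Greater of actual damages ($265,350) or enhanced statutory damages ($52,350): $265,350
Costs: 10% of $265,350 = $26,535
Award plus costs: $265,350 + $26,535 = $291,885

$291,885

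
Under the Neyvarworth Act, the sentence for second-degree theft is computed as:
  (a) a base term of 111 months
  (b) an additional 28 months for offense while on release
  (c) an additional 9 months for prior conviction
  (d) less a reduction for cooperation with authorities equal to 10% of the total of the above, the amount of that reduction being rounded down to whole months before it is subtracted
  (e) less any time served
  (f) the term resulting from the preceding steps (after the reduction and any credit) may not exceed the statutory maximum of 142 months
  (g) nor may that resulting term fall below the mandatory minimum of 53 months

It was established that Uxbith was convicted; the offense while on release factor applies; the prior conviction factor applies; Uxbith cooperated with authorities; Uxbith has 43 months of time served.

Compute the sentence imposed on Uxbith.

Offense while on release enhancement: +28 months
Prior conviction enhancement: +9 months
Adjusted term: 111 months + 28 months + 9 months = 148 months
Cooperation with authorities reduction: 10% of 148 months = 14 months (rounded down)
After reduction: 148 − 14 = 134 months
Less time served: 134 months − 43 months = 91 months
Cap at 142 months: 91 months is within the cap, no reduction.
Minimum 53 months: 91 months meets the minimum, no increase.

91 months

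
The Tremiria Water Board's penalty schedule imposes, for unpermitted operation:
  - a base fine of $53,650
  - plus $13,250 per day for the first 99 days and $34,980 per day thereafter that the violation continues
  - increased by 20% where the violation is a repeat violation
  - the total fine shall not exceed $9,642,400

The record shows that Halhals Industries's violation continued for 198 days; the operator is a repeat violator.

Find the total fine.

$5,794,104

First 99 days: 99 × $13,250 = $1,311,750
Remaining days: (198 − 99) × $34,980 = $3,463,020
Per-day component: $1,311,750 + $3,463,020 = $4,774,770
Base plus per-day: $53,650 + $4,774,770 = $4,828,420
Enhancement: 20% of $4,828,420 = $965,684
Enhanced fine: $4,828,420 + $965,684 = $5,794,104
Cap at $9,642,400: $5,794,104 is within the cap, no reduction.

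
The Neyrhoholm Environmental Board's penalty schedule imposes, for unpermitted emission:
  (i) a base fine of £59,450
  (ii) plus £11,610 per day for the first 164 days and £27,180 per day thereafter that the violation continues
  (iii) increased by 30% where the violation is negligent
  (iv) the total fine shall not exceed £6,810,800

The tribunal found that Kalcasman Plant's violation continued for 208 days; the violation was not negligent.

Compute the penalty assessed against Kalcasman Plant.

First 164 days: 164 × £11,610 = £1,904,040
Remaining days: (208 − 164) × £27,180 = £1,195,920
Per-day component: £1,904,040 + £1,195,920 = £3,099,960
Base plus per-day: £59,450 + £3,099,960 = £3,159,410
The violation was not negligent: no 30% increase.
Cap at £6,810,800: £3,159,410 is within the cap, no reduction.

£3,159,410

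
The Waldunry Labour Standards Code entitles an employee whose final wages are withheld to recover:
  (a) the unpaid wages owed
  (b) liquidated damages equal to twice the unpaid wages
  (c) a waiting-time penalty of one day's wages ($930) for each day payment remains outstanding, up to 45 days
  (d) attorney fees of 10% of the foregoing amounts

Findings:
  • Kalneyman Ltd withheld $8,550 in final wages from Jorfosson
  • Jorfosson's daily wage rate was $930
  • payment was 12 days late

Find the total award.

$40,491

Doubled: 2 × $8,550 = $17,100
Penalty days: min(12, 45) = 12
Waiting-time penalty: 12 × $930 = $11,160
Subtotal: $8,550 + $17,100 + $11,160 = $36,810
Attorney fees: 10% of $36,810 = $3,681
Total award: $36,810 + $3,681 = $40,491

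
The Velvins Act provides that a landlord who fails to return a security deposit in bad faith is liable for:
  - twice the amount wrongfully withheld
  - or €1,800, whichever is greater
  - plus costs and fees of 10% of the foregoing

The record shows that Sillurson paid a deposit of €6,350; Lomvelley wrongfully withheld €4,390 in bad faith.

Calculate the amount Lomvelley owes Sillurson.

Doubled: 2 × €4,390 = €8,780
Minimum €1,800: €8,780 meets the minimum, no increase.
Costs and fees: 10% of €8,780 = €878
Total recovery: €8,780 + €878 = €9,658

€9,658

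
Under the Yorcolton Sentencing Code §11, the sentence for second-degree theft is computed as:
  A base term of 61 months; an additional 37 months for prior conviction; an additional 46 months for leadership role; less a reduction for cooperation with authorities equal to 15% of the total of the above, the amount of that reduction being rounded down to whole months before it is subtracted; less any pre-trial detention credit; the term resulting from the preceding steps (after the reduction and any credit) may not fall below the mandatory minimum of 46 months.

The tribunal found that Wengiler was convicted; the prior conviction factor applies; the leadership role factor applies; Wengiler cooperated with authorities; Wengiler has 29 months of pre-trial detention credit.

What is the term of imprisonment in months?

Sentence: 94 months

Prior conviction enhancement: +37 months
Leadership role enhancement: +46 months
Adjusted term: 61 months + 37 months + 46 months = 144 months
Cooperation with authorities reduction: 15% of 144 months = 21 months (rounded down)
After reduction: 144 − 21 = 123 months
Less pre-trial detention credit: 123 months − 29 months = 94 months
Minimum 46 months: 94 months meets the minimum, no increase.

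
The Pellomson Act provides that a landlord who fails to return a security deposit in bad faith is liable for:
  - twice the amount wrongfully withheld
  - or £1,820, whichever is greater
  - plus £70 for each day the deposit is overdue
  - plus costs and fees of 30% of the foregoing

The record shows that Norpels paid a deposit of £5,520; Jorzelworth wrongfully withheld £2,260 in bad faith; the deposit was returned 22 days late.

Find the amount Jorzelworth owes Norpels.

Recovery: £7,878

Doubled: 2 × £2,260 = £4,520
Minimum £1,820: £4,520 meets the minimum, no increase.
Late-return penalty: 22 × £70 = £1,540
Damages plus late penalty: £4,520 + £1,540 = £6,060
Costs and fees: 30% of £6,060 = £1,818
Total recovery: £6,060 + £1,818 = £7,878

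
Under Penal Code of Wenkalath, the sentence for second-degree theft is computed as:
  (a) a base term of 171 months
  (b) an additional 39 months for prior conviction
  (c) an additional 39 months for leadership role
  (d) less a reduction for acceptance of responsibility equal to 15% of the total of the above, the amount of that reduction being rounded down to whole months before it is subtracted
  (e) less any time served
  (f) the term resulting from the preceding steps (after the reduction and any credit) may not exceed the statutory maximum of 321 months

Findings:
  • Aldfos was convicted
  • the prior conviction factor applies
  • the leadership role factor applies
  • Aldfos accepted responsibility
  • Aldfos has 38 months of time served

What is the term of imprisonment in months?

Sentence: 174 months

Prior conviction enhancement: +39 months
Leadership role enhancement: +39 months
Adjusted term: 171 months + 39 months + 39 months = 249 months
Acceptance of responsibility reduction: 15% of 249 months = 37 months (rounded down)
After reduction: 249 − 37 = 212 months
Less time served: 212 months − 38 months = 174 months
Cap at 321 months: 174 months is within the cap, no reduction.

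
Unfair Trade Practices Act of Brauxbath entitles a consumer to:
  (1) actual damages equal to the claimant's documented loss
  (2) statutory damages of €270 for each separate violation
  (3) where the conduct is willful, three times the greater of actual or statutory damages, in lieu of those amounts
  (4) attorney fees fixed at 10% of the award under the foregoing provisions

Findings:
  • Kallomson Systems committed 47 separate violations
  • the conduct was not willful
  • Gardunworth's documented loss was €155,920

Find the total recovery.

Statutory damages: 47 × €270 = €12,690
Conduct not willful: the in-lieu enhancement does not apply.
Actual plus statutory damages: €155,920 + €12,690 = €168,610
Attorney fees: 10% of €168,610 = €16,861
Total recovery: €168,610 + €16,861 = €185,471

€185,471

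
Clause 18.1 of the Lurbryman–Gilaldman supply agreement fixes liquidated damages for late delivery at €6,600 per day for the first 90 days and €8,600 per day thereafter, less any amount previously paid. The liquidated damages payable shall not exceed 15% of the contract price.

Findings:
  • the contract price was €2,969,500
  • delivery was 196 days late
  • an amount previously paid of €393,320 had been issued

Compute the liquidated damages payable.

First 90 days: 90 × €6,600 = €594,000
Remaining days: (196 − 90) × €8,600 = €911,600
Accrued per-day damages: €594,000 + €911,600 = €1,505,600
Less amount previously paid: €1,505,600 − €393,320 = €1,112,280
Cap: 15% of €2,969,500 = €445,425
Cap at €445,425: €1,112,280 exceeds the cap → €445,425

Liquidated damages: €445,425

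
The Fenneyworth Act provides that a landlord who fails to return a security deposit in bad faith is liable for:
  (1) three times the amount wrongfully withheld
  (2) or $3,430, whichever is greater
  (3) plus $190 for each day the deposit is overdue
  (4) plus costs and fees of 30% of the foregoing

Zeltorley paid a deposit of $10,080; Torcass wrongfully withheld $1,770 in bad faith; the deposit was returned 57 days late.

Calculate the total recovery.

Trebled: 3 × $1,770 = $5,310
Minimum $3,430: $5,310 meets the minimum, no increase.
Late-return penalty: 57 × $190 = $10,830
Damages plus late penalty: $5,310 + $10,830 = $16,140
Costs and fees: 30% of $16,140 = $4,842
Total recovery: $16,140 + $4,842 = $20,982

Recovery: $20,982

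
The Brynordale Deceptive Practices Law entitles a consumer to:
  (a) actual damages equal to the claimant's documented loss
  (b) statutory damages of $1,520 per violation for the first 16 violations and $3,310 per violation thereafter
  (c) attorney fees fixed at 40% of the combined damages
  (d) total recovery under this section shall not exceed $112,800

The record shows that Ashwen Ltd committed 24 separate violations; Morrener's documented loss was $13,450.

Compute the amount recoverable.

First 16 violations: 16 × $1,520 = $24,320
Remaining violations: (24 − 16) × $3,310 = $26,480
Statutory damages: $24,320 + $26,480 = $50,800
Combined damages: $13,450 + $50,800 = $64,250
Attorney fees: 40% of $64,250 = $25,700
Total before cap: $64,250 + $25,700 = $89,950
Cap at $112,800: $89,950 is within the cap, no reduction.

$89,950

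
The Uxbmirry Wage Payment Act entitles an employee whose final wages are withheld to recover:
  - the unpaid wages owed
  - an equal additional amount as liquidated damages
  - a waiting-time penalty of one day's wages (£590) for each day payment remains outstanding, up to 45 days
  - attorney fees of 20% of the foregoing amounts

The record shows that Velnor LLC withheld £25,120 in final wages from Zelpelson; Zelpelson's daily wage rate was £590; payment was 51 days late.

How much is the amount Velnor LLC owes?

Total award: £92,148

Liquidated damages (equal amount): £25,120
Penalty days: min(51, 45) = 45
Waiting-time penalty: 45 × £590 = £26,550
Subtotal: £25,120 + £25,120 + £26,550 = £76,790
Attorney fees: 20% of £76,790 = £15,358
Total award: £76,790 + £15,358 = £92,148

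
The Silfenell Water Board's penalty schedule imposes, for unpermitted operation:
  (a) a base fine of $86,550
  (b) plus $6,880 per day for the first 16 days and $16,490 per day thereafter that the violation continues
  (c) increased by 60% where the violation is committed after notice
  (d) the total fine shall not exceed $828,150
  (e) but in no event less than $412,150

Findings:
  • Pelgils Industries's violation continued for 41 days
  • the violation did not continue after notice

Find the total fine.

$608,880

First 16 days: 16 × $6,880 = $110,080
Remaining days: (41 − 16) × $16,490 = $412,250
Per-day component: $110,080 + $412,250 = $522,330
Base plus per-day: $86,550 + $522,330 = $608,880
The violation did not continue after notice: no 60% increase.
Cap at $828,150: $608,880 is within the cap, no reduction.
Minimum $412,150: $608,880 meets the minimum, no increase.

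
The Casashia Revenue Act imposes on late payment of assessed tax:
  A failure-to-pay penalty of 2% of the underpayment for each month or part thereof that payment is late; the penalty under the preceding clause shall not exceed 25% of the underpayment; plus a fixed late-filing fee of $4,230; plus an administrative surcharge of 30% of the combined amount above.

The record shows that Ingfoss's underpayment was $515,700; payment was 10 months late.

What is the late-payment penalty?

Accrued rate: 2% × 10 = 20%, capped at 25% → 20%
Failure-to-pay penalty: 20% of $515,700 = $103,140
Penalty before surcharge: $103,140 + $4,230 = $107,370
Administrative surcharge: 30% of $107,370 = $32,211
Total penalty: $107,370 + $32,211 = $139,581

$139,581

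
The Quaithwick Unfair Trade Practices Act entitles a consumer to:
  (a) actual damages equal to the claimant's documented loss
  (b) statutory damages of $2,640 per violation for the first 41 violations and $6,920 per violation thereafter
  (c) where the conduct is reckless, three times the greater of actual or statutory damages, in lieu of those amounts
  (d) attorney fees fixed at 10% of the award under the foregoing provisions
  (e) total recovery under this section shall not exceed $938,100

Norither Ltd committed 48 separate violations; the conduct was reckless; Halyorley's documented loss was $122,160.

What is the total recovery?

Total recovery: $517,044

First 41 violations: 41 × $2,640 = $108,240
Remaining violations: (48 − 41) × $6,920 = $48,440
Statutory damages: $108,240 + $48,440 = $156,680
Greater of actual damages ($122,160) or statutory damages ($156,680): $156,680
Trebled: 3 × $156,680 = $470,040
Attorney fees: 10% of $470,040 = $47,004
Total before cap: $470,040 + $47,004 = $517,044
Cap at $938,100: $517,044 is within the cap, no reduction.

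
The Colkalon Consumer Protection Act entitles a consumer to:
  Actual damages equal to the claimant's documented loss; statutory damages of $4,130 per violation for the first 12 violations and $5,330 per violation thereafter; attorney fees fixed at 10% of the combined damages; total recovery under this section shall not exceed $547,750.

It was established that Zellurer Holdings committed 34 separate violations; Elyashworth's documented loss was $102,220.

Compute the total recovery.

First 12 violations: 12 × $4,130 = $49,560
Remaining violations: (34 − 12) × $5,330 = $117,260
Statutory damages: $49,560 + $117,260 = $166,820
Combined damages: $102,220 + $166,820 = $269,040
Attorney fees: 10% of $269,040 = $26,904
Total before cap: $269,040 + $26,904 = $295,944
Cap at $547,750: $295,944 is within the cap, no reduction.

$295,944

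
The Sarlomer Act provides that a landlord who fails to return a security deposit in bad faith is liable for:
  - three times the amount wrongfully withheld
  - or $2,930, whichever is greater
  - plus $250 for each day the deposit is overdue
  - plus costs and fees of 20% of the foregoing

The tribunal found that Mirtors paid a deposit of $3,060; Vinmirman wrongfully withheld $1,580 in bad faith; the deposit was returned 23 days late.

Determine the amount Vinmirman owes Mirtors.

Trebled: 3 × $1,580 = $4,740
Minimum $2,930: $4,740 meets the minimum, no increase.
Late-return penalty: 23 × $250 = $5,750
Damages plus late penalty: $4,740 + $5,750 = $10,490
Costs and fees: 20% of $10,490 = $2,098
Total recovery: $10,490 + $2,098 = $12,588

$12,588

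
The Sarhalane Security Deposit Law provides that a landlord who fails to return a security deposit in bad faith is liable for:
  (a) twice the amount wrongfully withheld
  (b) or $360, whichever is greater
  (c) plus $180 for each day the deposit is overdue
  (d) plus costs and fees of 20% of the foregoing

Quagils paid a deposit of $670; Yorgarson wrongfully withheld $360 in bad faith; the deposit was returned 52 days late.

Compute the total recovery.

$12,096

Doubled: 2 × $360 = $720
Minimum $360: $720 meets the minimum, no increase.
Late-return penalty: 52 × $180 = $9,360
Damages plus late penalty: $720 + $9,360 = $10,080
Costs and fees: 20% of $10,080 = $2,016
Total recovery: $10,080 + $2,016 = $12,096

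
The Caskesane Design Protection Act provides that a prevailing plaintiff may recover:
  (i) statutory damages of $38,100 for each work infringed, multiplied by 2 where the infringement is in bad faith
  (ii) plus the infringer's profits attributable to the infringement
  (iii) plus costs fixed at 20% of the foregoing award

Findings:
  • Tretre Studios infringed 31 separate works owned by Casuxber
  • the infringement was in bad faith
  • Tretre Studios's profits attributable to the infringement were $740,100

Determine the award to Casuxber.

$3,722,760

Statutory damages: 31 × $38,100 = $1,181,100
Doubled: 2 × $1,181,100 = $2,362,200
Combined award: $2,362,200 + $740,100 = $3,102,300
Costs: 20% of $3,102,300 = $620,460
Award plus costs: $3,102,300 + $620,460 = $3,722,760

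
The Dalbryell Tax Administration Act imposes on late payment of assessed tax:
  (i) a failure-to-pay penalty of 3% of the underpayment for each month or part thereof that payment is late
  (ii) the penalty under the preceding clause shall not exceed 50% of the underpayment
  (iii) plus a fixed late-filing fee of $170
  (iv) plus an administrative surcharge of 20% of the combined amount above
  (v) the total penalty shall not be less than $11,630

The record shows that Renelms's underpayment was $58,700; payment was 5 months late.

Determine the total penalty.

$11,630

Accrued rate: 3% × 5 = 15%, capped at 50% → 15%
Failure-to-pay penalty: 15% of $58,700 = $8,805
Penalty before surcharge: $8,805 + $170 = $8,975
Administrative surcharge: 20% of $8,975 = $1,795
Total penalty: $8,975 + $1,795 = $10,770
Minimum $11,630: $10,770 is below the minimum → $11,630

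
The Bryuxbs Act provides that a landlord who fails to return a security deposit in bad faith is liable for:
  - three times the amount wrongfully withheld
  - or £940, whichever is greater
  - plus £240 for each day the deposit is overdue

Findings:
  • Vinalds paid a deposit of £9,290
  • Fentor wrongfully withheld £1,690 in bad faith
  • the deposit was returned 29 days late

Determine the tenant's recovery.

£12,030

Trebled: 3 × £1,690 = £5,070
Minimum £940: £5,070 meets the minimum, no increase.
Late-return penalty: 29 × £240 = £6,960
Damages plus late penalty: £5,070 + £6,960 = £12,030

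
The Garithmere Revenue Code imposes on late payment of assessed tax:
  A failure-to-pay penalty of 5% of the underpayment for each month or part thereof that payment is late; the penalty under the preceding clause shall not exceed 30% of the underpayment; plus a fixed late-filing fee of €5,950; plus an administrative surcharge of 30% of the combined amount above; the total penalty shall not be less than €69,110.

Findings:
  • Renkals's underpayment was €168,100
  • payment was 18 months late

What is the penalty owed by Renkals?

€73,294

Accrued rate: 5% × 18 = 90%, capped at 30% → 30%
Failure-to-pay penalty: 30% of €168,100 = €50,430
Penalty before surcharge: €50,430 + €5,950 = €56,380
Administrative surcharge: 30% of €56,380 = €16,914
Total penalty: €56,380 + €16,914 = €73,294
Minimum €69,110: €73,294 meets the minimum, no increase.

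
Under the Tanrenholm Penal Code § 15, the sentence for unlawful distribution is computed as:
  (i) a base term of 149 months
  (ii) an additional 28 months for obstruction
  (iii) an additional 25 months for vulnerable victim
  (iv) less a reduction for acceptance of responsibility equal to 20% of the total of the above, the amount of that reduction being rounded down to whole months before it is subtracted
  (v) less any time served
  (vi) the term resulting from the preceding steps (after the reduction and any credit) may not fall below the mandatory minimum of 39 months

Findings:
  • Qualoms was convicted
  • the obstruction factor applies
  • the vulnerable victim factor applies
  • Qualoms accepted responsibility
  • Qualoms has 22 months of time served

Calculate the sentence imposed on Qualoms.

140 months

Obstruction enhancement: +28 months
Vulnerable victim enhancement: +25 months
Adjusted term: 149 months + 28 months + 25 months = 202 months
Acceptance of responsibility reduction: 20% of 202 months = 40 months (rounded down)
After reduction: 202 − 40 = 162 months
Less time served: 162 months − 22 months = 140 months
Minimum 39 months: 140 months meets the minimum, no increase.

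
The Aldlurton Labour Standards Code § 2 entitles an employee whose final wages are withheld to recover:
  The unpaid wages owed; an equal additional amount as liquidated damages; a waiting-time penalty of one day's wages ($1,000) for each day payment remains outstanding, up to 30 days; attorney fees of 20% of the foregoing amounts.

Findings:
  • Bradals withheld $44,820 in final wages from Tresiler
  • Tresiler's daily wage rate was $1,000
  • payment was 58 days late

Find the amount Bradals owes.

Total award: $143,568

Liquidated damages (equal amount): $44,820
Penalty days: min(58, 30) = 30
Waiting-time penalty: 30 × $1,000 = $30,000
Subtotal: $44,820 + $44,820 + $30,000 = $119,640
Attorney fees: 20% of $119,640 = $23,928
Total award: $119,640 + $23,928 = $143,568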